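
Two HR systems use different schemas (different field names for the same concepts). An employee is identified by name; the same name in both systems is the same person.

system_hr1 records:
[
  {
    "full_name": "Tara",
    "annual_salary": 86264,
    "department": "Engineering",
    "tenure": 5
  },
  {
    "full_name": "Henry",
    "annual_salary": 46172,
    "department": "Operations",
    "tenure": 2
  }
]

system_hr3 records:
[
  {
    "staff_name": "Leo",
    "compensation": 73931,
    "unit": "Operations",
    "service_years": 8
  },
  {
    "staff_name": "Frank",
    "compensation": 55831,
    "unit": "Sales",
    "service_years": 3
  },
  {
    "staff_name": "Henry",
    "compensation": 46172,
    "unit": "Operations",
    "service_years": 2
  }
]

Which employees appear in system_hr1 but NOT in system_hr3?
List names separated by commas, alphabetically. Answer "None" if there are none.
Tara

Schema mapping: "full_name" (system_hr1) = "staff_name" (system_hr3) = employee name

Names in system_hr1: ['Henry', 'Tara']
Names in system_hr3: ['Frank', 'Henry', 'Leo']

In system_hr1 but not system_hr3: ['Tara']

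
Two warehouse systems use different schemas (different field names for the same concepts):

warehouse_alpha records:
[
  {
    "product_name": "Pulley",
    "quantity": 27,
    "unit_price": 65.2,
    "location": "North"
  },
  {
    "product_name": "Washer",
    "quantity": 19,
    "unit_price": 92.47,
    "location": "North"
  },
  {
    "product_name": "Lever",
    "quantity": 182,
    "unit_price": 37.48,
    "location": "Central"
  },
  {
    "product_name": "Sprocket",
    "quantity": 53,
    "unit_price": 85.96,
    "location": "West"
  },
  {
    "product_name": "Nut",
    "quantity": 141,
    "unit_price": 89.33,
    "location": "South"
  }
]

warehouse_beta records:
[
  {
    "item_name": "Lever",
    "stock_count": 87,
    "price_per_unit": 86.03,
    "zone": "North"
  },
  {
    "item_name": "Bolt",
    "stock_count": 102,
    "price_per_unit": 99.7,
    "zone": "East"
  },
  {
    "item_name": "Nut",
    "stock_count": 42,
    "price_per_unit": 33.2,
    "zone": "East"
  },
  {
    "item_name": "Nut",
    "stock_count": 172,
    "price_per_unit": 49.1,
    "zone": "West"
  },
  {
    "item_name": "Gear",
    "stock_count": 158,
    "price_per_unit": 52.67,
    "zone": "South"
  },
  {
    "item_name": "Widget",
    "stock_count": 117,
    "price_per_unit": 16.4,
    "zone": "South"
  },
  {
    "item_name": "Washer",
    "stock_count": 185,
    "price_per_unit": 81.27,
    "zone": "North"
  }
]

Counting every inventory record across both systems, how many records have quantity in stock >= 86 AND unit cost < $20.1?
1

Schema mappings:
- "quantity" (warehouse_alpha) = "stock_count" (warehouse_beta) = quantity
- "unit_price" (warehouse_alpha) = "price_per_unit" (warehouse_beta) = unit cost

Records meeting both conditions in warehouse_alpha: 0
Records meeting both conditions in warehouse_beta: 1

Total: 0 + 1 = 1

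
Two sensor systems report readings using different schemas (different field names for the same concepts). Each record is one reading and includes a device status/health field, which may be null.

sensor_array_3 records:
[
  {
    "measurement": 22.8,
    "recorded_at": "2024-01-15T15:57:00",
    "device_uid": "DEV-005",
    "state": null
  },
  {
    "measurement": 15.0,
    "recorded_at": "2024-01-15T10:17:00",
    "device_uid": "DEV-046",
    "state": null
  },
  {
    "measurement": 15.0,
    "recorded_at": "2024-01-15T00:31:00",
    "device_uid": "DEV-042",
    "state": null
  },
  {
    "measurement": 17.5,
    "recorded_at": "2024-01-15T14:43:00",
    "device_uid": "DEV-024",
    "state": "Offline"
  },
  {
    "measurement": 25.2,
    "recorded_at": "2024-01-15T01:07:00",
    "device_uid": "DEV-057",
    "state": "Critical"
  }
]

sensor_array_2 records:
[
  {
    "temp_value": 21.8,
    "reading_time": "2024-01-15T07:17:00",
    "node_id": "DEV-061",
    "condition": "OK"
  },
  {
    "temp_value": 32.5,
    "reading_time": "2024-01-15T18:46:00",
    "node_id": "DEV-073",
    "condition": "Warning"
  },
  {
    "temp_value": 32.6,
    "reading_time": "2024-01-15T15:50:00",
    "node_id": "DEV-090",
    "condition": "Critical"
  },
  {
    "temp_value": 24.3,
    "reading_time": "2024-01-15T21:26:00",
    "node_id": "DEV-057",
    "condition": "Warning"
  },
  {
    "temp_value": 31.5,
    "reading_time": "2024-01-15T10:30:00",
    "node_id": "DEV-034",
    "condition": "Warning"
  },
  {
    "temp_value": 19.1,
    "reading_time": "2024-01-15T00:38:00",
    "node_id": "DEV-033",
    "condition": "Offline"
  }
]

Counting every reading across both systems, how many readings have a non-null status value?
8

Schema mapping: "state" (sensor_array_3) = "condition" (sensor_array_2) = status

Non-null in sensor_array_3: 2
Non-null in sensor_array_2: 6

Total non-null: 2 + 6 = 8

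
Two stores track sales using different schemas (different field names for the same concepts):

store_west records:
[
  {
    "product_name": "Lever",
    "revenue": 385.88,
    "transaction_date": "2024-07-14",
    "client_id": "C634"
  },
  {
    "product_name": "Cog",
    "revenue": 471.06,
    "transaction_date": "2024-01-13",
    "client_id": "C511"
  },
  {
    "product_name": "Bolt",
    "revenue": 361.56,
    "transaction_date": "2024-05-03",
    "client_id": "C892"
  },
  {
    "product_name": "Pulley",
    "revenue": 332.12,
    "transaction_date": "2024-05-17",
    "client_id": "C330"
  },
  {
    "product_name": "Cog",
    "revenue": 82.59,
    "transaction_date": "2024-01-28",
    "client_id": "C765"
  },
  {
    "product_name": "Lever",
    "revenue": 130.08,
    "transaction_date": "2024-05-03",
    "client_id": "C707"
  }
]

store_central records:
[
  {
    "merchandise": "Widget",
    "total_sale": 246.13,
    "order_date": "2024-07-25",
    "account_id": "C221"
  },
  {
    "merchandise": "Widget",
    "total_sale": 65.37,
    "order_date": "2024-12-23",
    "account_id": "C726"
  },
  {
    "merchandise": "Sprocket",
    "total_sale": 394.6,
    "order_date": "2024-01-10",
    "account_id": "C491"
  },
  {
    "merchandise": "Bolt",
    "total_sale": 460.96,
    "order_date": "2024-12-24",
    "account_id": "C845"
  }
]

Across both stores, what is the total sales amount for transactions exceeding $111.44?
2782.39

Schema mapping: "revenue" (store_west) = "total_sale" (store_central) = sale amount

Sum of sales > $111.44 in store_west: 1680.7
Sum of sales > $111.44 in store_central: 1101.69

Total: 1680.7 + 1101.69 = 2782.39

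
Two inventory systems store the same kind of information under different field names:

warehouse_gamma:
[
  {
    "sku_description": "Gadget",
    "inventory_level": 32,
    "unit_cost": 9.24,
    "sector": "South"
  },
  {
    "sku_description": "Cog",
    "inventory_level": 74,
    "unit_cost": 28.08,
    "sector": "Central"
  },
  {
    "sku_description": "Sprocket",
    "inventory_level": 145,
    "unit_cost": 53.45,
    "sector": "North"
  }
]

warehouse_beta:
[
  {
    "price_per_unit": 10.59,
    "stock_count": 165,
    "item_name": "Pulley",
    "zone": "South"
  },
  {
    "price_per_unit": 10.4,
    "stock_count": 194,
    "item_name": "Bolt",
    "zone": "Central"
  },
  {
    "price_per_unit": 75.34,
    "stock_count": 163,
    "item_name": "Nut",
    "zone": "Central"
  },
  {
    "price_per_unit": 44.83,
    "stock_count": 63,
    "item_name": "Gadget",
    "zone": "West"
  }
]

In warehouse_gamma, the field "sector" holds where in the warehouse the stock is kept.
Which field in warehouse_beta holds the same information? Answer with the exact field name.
zone

In warehouse_gamma, "sector" holds where in the warehouse the stock is kept.
The fields in warehouse_beta are: "price_per_unit", "stock_count", "item_name", "zone".
"zone" is the match: the name refers to the same concept and its values are area labels (e.g. 'Central', 'South').
The other fields ("price_per_unit", "stock_count", "item_name") hold different kinds of data.

So "sector" in warehouse_gamma corresponds to "zone" in warehouse_beta.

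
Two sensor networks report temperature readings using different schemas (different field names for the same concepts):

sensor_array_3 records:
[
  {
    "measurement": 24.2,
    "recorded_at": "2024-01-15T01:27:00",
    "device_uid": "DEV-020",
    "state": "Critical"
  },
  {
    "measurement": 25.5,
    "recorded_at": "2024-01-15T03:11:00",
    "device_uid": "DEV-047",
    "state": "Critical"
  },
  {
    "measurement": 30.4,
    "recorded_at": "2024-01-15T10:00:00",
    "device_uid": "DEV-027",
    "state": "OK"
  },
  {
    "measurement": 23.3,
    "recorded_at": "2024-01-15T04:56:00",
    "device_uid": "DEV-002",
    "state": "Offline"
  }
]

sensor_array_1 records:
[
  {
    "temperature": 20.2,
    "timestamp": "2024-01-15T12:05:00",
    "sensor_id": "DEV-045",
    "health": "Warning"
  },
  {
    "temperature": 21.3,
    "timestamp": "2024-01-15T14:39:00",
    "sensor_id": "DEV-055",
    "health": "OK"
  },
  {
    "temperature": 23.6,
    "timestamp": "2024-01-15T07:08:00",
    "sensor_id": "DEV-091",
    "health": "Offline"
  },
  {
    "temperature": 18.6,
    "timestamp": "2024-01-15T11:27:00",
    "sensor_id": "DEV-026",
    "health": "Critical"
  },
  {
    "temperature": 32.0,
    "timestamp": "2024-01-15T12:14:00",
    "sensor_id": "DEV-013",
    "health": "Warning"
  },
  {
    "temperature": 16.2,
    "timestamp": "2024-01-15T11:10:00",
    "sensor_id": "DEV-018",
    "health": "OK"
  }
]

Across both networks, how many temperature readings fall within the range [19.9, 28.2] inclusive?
6

Schema mapping: "measurement" (sensor_array_3) = "temperature" (sensor_array_1) = temperature

Readings in [19.9, 28.2] from sensor_array_3: 3
Readings in [19.9, 28.2] from sensor_array_1: 3

Total count: 3 + 3 = 6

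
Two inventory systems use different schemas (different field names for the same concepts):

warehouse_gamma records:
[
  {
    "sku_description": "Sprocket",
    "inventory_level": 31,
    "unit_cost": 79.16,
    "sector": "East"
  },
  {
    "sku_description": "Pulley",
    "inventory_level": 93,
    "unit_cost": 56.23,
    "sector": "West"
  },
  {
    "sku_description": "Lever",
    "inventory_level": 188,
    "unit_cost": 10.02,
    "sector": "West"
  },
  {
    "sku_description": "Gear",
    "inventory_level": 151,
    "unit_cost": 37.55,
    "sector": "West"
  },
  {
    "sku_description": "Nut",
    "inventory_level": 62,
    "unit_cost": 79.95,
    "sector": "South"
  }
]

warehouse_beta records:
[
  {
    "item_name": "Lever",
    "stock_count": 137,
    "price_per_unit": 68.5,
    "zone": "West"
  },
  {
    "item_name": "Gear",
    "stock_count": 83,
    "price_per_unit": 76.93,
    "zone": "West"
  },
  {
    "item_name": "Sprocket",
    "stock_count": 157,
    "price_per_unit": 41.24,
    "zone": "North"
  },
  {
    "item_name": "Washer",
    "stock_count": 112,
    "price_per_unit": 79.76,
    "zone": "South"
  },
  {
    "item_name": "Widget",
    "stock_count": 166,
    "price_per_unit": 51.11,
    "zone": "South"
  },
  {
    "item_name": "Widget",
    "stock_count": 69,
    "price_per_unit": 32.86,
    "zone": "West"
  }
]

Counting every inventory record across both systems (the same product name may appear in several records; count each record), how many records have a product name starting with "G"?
2

Schema mapping: "sku_description" (warehouse_gamma) = "item_name" (warehouse_beta) = product name

Records with product name starting with "G" in warehouse_gamma: 1
Records with product name starting with "G" in warehouse_beta: 1

Total: 1 + 1 = 2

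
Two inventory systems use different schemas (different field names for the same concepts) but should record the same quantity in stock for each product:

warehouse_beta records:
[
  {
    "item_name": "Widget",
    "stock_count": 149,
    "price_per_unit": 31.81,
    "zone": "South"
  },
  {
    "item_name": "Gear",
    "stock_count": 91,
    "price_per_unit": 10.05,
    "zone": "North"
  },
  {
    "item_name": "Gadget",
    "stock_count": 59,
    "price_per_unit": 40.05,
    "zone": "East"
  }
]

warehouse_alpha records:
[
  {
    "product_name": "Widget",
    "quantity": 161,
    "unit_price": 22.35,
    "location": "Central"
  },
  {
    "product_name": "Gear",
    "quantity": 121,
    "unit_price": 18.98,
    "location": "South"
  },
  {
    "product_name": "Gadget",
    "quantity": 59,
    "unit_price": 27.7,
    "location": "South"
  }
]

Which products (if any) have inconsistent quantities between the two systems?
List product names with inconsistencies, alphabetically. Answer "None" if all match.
Gear, Widget

Schema mappings:
- "item_name" (warehouse_beta) = "product_name" (warehouse_alpha) = product name
- "stock_count" (warehouse_beta) = "quantity" (warehouse_alpha) = quantity

Comparison:
  Widget: 149 vs 161 - MISMATCH
  Gear: 91 vs 121 - MISMATCH
  Gadget: 59 vs 59 - MATCH

Products with inconsistencies: Gear, Widget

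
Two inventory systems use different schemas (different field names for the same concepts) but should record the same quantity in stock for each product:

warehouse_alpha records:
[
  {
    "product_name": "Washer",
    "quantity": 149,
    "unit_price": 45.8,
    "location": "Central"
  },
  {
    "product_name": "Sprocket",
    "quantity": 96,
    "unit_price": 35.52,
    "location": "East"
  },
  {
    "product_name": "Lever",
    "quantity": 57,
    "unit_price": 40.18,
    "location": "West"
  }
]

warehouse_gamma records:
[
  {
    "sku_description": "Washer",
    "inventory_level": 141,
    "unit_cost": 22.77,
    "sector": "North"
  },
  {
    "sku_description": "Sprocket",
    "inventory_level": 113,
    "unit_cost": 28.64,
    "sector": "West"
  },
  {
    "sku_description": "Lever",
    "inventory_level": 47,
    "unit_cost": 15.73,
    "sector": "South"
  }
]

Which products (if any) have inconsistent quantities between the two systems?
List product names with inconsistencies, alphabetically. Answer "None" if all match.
Lever, Sprocket, Washer

Schema mappings:
- "product_name" (warehouse_alpha) = "sku_description" (warehouse_gamma) = product name
- "quantity" (warehouse_alpha) = "inventory_level" (warehouse_gamma) = quantity

Comparison:
  Washer: 149 vs 141 - MISMATCH
  Sprocket: 96 vs 113 - MISMATCH
  Lever: 57 vs 47 - MISMATCH

Products with inconsistencies: Lever, Sprocket, Washer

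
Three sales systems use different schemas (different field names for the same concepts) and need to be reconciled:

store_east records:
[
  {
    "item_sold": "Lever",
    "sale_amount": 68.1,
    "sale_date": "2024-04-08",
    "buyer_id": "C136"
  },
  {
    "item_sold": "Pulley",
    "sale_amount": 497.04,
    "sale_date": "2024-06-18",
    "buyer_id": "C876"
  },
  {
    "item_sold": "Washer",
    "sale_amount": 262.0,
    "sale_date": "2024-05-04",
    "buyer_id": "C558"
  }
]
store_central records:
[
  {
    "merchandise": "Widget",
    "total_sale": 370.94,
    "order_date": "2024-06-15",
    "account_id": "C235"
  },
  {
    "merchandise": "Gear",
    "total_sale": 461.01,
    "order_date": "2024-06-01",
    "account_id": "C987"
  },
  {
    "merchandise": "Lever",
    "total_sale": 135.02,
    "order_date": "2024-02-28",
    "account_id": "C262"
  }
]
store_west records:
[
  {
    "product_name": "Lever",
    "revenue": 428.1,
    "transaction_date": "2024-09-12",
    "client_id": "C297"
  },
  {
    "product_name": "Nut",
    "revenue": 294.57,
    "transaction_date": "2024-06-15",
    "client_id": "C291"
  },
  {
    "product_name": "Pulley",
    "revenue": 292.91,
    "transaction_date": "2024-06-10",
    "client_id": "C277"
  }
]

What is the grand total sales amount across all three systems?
2809.69

Schema reconciliation - all amount fields map to sale amount:

store_east (sale_amount): 827.14
store_central (total_sale): 966.97
store_west (revenue): 1015.58

Grand total: 2809.69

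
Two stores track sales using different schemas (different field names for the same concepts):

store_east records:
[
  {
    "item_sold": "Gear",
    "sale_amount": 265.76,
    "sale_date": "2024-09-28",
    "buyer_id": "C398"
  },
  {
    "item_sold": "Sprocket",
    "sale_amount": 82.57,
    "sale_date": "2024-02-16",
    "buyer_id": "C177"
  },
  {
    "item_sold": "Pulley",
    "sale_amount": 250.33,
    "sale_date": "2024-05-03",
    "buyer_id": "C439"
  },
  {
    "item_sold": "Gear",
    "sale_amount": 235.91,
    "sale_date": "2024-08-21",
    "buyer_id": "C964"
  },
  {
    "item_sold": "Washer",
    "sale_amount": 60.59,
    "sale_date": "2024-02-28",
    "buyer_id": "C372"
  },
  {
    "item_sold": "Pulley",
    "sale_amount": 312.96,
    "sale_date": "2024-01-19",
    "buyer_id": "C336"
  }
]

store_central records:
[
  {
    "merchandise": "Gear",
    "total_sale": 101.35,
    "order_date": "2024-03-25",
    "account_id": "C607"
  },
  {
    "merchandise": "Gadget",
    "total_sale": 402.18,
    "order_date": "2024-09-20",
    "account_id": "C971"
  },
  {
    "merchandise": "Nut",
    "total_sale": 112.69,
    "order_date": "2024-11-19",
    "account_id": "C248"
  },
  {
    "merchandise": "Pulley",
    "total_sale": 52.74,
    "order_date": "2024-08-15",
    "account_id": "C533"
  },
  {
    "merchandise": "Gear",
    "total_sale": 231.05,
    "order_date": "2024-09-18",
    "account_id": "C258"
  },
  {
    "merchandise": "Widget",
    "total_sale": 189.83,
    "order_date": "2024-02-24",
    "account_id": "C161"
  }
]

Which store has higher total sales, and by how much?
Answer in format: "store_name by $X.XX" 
store_east by $118.28

Schema mapping: "sale_amount" (store_east) = "total_sale" (store_central) = sale amount

Total for store_east: 1208.12
Total for store_central: 1089.84

Difference: |1208.12 - 1089.84| = 118.28
store_east has higher sales by $118.28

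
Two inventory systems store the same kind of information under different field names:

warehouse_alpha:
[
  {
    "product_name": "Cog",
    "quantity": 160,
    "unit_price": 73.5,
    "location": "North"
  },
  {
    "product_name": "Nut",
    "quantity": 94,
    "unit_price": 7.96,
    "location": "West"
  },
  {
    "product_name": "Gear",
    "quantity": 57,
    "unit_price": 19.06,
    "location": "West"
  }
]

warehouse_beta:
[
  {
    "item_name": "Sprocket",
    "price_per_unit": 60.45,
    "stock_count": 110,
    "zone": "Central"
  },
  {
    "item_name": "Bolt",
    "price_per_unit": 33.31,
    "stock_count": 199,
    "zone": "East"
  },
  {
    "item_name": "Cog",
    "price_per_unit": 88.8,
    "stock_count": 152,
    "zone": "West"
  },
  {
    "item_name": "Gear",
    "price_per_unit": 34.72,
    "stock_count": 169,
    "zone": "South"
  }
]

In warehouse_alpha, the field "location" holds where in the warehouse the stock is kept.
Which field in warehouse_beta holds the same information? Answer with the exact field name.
zone

In warehouse_alpha, "location" holds where in the warehouse the stock is kept.
The fields in warehouse_beta are: "item_name", "price_per_unit", "stock_count", "zone".
"zone" is the match: the name refers to the same concept and its values are area labels (e.g. 'Central', 'East').
The other fields ("item_name", "price_per_unit", "stock_count") hold different kinds of data.

So "location" in warehouse_alpha corresponds to "zone" in warehouse_beta.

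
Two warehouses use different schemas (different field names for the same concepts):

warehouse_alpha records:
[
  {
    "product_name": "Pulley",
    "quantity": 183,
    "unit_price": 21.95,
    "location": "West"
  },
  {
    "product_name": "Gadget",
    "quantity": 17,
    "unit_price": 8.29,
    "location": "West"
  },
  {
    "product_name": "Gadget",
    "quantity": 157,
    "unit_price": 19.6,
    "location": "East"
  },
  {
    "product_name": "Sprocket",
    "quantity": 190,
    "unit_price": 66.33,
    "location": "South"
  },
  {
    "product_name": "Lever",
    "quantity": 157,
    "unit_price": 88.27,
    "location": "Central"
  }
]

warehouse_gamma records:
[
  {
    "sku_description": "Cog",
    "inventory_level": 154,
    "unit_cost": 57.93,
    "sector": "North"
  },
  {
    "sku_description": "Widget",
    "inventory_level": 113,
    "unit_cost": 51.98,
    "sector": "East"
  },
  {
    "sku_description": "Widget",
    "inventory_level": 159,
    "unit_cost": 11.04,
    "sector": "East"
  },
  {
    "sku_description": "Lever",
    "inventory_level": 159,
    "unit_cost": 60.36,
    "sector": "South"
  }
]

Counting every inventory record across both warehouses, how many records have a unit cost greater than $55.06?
4

Schema mapping: "unit_price" (warehouse_alpha) = "unit_cost" (warehouse_gamma) = unit cost

Records > $55.06 in warehouse_alpha: 2
Records > $55.06 in warehouse_gamma: 2

Total count: 2 + 2 = 4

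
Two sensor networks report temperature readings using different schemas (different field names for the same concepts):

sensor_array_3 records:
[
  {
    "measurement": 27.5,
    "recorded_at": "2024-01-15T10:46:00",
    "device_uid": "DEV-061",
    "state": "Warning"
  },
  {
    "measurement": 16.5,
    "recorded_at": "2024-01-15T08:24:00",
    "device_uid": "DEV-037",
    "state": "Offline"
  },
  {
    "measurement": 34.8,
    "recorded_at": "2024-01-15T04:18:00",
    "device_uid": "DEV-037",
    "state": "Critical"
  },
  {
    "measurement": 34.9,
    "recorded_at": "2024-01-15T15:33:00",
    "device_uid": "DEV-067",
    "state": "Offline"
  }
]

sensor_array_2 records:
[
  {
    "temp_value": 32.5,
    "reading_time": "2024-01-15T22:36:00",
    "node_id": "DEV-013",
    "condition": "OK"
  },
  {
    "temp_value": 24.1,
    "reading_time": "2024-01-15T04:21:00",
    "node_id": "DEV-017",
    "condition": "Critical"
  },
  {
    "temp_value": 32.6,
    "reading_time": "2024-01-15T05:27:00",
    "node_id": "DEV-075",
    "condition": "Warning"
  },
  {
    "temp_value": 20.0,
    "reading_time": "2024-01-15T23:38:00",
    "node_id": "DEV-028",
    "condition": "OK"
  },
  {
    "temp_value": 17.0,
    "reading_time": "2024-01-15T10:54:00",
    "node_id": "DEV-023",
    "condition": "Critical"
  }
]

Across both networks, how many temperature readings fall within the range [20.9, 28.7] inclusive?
2

Schema mapping: "measurement" (sensor_array_3) = "temp_value" (sensor_array_2) = temperature

Readings in [20.9, 28.7] from sensor_array_3: 1
Readings in [20.9, 28.7] from sensor_array_2: 1

Total count: 1 + 1 = 2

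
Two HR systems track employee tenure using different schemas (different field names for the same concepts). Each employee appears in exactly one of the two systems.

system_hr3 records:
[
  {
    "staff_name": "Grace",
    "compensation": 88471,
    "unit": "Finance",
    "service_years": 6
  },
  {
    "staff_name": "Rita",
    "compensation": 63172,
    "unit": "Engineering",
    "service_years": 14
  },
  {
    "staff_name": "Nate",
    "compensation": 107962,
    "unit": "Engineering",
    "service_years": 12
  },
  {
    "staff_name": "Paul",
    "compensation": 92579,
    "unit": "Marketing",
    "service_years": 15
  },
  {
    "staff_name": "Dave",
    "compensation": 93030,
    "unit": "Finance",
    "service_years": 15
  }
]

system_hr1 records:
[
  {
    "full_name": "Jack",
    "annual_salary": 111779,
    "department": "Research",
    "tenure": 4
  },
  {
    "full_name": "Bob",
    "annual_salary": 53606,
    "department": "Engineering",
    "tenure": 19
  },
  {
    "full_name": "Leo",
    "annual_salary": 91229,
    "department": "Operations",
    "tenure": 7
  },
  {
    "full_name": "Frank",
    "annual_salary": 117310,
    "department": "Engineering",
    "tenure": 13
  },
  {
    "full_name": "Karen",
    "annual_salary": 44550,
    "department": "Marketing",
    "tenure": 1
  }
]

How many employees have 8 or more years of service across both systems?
6

Reconcile schemas: "service_years" (system_hr3) = "tenure" (system_hr1) = years of service

From system_hr3: 4 employees with >= 8 years
From system_hr1: 2 employees with >= 8 years

Total: 4 + 2 = 6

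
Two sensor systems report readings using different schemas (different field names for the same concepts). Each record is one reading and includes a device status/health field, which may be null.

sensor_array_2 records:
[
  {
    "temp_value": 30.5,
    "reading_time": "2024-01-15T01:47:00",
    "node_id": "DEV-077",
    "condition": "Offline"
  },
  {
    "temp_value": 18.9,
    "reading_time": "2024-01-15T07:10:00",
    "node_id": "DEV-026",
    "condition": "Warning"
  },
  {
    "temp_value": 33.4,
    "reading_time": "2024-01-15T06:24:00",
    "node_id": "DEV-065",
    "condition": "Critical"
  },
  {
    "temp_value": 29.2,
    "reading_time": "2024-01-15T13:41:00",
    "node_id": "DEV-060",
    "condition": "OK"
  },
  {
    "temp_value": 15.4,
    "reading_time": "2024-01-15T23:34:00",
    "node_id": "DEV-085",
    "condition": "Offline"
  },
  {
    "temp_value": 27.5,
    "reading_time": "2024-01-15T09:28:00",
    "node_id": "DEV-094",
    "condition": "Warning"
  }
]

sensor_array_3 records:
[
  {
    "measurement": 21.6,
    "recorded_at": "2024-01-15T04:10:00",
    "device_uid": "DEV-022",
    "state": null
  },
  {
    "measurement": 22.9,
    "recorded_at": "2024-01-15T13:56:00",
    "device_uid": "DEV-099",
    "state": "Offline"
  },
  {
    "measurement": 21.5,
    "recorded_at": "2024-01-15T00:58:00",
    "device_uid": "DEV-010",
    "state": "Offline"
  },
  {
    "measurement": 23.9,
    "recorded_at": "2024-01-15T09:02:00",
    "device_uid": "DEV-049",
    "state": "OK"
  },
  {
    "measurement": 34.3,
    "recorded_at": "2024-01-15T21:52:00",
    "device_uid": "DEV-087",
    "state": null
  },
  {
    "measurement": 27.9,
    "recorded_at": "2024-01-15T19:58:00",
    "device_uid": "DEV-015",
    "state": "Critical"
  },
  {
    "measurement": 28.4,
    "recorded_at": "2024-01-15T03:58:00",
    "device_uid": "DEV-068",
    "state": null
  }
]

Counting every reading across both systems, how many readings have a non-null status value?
10

Schema mapping: "condition" (sensor_array_2) = "state" (sensor_array_3) = status

Non-null in sensor_array_2: 6
Non-null in sensor_array_3: 4

Total non-null: 6 + 4 = 10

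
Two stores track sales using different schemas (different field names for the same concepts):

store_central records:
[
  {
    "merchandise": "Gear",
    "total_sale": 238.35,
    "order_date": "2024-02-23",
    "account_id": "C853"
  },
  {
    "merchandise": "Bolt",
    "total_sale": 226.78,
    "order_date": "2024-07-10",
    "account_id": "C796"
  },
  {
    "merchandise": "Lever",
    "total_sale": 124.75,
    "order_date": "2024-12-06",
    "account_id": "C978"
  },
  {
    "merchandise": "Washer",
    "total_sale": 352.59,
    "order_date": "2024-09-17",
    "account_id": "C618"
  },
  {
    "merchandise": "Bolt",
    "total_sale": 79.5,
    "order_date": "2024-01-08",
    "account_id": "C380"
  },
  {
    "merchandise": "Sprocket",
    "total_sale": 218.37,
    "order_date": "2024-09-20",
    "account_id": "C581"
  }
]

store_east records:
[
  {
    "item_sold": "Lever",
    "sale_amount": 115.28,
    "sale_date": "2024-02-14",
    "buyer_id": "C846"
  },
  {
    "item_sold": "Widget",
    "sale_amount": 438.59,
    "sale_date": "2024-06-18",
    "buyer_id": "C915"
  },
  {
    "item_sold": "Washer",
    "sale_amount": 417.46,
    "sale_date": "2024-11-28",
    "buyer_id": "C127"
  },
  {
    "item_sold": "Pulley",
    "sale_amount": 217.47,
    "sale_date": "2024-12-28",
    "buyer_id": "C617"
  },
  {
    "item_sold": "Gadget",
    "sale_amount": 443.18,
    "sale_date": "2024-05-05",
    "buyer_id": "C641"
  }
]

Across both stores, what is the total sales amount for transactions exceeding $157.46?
2552.79

Schema mapping: "total_sale" (store_central) = "sale_amount" (store_east) = sale amount

Sum of sales > $157.46 in store_central: 1036.09
Sum of sales > $157.46 in store_east: 1516.7

Total: 1036.09 + 1516.7 = 2552.79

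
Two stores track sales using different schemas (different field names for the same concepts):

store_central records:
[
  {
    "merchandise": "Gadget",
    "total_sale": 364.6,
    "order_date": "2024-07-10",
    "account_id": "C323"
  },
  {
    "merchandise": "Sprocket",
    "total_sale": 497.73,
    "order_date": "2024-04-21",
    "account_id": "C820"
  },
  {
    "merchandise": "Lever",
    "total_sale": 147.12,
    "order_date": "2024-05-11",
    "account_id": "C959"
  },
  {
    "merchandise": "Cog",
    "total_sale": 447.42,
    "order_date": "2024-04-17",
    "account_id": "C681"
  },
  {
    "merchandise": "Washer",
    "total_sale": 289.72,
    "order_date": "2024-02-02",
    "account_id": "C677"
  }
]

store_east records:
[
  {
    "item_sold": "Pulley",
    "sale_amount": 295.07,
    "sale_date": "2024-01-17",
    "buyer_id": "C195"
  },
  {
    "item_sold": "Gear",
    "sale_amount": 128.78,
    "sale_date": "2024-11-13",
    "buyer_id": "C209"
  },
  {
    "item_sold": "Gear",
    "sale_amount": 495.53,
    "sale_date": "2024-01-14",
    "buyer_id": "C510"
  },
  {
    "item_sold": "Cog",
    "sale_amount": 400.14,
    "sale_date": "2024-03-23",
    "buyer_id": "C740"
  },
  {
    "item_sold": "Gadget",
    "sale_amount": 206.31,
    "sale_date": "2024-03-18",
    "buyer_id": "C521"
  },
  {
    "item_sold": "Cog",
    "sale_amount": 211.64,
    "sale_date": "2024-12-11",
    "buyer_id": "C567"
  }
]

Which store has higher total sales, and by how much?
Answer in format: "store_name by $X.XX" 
store_central by $9.12

Schema mapping: "total_sale" (store_central) = "sale_amount" (store_east) = sale amount

Total for store_central: 1746.59
Total for store_east: 1737.47

Difference: |1746.59 - 1737.47| = 9.12
store_central has higher sales by $9.12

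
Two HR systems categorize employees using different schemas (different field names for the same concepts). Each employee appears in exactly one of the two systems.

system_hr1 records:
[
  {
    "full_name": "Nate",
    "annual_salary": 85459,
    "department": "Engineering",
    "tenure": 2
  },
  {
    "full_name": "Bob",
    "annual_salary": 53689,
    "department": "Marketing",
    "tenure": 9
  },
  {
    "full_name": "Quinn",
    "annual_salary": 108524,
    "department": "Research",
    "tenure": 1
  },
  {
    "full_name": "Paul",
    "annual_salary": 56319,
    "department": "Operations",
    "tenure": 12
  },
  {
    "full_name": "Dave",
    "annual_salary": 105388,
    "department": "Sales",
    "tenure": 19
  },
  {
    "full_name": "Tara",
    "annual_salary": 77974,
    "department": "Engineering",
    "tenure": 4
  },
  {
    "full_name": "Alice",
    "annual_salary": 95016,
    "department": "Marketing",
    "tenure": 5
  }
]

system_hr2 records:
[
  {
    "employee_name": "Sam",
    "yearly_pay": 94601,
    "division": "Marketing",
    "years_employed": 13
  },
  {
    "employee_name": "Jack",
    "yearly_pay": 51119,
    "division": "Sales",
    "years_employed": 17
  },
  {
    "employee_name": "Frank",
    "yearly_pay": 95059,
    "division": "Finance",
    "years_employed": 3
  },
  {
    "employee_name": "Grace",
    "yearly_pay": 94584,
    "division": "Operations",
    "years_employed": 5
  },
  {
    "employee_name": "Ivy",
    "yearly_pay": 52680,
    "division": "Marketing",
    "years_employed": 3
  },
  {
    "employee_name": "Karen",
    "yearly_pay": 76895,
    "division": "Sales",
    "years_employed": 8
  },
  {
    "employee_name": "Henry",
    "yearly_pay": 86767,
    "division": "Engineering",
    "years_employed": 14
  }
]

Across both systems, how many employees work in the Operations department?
2

Schema mapping: "department" (system_hr1) = "division" (system_hr2) = department

Operations employees in system_hr1: 1
Operations employees in system_hr2: 1

Total in Operations: 1 + 1 = 2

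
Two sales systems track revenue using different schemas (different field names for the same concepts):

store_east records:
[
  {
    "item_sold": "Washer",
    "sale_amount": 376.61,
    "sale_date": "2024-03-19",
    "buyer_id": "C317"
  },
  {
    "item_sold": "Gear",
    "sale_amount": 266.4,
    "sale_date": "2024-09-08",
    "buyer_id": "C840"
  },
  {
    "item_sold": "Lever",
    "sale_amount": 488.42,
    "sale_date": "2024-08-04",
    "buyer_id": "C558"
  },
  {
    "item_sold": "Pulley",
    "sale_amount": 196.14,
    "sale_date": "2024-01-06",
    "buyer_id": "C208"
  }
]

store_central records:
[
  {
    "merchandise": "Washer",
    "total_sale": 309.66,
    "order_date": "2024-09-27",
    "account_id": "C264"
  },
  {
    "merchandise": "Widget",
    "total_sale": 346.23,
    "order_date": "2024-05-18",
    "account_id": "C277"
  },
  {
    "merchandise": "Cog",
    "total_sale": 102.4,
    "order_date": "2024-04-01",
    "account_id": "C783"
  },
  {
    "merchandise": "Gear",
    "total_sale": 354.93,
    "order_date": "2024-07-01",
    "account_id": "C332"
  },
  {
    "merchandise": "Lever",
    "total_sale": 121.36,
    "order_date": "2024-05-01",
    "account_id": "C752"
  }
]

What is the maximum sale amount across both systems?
488.42

Reconcile: "sale_amount" (store_east) = "total_sale" (store_central) = sale amount

Maximum in store_east: 488.42
Maximum in store_central: 354.93

Overall maximum: max(488.42, 354.93) = 488.42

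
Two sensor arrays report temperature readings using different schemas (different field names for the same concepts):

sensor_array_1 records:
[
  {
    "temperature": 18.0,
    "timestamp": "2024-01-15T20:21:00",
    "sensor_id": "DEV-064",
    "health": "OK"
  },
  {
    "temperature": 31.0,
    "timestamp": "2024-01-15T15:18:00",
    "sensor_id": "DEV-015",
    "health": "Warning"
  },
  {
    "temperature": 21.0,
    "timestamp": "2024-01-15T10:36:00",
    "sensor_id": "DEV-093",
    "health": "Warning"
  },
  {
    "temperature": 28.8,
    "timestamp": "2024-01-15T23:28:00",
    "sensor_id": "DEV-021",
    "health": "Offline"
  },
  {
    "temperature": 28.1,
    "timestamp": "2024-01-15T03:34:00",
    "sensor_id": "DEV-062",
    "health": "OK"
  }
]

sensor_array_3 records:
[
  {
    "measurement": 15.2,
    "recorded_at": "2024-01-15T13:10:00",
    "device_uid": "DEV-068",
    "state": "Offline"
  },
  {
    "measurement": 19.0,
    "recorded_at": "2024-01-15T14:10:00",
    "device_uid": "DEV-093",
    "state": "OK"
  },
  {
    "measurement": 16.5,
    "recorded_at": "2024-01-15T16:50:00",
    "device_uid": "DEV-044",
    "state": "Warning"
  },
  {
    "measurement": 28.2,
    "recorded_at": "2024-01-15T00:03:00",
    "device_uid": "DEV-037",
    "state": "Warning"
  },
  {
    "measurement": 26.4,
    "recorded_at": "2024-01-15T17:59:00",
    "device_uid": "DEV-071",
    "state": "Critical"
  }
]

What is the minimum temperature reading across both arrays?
15.2

Schema mapping: "temperature" (sensor_array_1) = "measurement" (sensor_array_3) = temperature reading

Minimum in sensor_array_1: 18.0
Minimum in sensor_array_3: 15.2

Overall minimum: min(18.0, 15.2) = 15.2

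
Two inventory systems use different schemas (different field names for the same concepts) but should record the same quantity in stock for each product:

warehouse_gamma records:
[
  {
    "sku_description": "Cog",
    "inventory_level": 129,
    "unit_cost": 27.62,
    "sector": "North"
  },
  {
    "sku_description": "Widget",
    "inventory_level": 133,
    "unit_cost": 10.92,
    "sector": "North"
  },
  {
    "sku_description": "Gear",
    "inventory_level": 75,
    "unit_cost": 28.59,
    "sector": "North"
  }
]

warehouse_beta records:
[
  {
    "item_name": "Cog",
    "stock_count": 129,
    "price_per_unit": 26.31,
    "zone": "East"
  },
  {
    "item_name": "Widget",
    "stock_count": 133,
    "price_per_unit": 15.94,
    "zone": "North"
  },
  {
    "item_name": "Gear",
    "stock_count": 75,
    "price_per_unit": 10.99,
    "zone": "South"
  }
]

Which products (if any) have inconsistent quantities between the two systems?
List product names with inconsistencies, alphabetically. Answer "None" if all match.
None

Schema mappings:
- "sku_description" (warehouse_gamma) = "item_name" (warehouse_beta) = product name
- "inventory_level" (warehouse_gamma) = "stock_count" (warehouse_beta) = quantity

Comparison:
  Cog: 129 vs 129 - MATCH
  Widget: 133 vs 133 - MATCH
  Gear: 75 vs 75 - MATCH

Products with inconsistencies: None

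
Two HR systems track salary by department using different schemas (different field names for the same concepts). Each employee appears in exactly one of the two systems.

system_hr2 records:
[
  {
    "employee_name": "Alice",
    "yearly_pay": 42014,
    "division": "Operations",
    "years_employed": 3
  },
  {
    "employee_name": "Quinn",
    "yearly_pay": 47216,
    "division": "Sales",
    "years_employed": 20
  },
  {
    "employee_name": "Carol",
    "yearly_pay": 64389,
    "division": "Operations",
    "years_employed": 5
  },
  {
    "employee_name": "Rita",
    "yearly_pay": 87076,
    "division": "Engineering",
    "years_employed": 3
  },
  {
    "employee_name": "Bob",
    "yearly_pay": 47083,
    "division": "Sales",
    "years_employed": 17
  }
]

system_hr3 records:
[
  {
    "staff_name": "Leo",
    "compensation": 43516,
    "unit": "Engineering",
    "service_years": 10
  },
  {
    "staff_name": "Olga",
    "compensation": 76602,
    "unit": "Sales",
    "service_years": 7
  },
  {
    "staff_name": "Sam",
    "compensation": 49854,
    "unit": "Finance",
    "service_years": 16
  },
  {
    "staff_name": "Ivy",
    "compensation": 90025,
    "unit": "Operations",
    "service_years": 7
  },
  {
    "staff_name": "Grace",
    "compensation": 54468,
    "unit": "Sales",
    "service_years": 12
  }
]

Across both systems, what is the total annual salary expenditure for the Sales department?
225369

Schema mappings:
- "division" (system_hr2) = "unit" (system_hr3) = department
- "yearly_pay" (system_hr2) = "compensation" (system_hr3) = salary

Sales salaries from system_hr2: 94299
Sales salaries from system_hr3: 131070

Total: 94299 + 131070 = 225369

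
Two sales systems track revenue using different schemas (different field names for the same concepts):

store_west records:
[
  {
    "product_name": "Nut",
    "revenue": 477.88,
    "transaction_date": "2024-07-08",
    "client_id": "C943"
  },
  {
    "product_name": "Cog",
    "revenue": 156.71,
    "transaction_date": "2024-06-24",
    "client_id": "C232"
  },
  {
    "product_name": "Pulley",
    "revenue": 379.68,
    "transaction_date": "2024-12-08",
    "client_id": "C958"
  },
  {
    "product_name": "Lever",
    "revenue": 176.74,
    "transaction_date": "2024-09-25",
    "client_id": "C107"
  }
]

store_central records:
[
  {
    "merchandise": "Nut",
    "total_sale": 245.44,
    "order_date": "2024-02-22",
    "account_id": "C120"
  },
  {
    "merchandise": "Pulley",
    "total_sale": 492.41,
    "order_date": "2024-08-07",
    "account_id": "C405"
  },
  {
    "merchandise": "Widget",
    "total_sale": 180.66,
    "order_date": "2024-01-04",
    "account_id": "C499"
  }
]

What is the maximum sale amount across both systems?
492.41

Reconcile: "revenue" (store_west) = "total_sale" (store_central) = sale amount

Maximum in store_west: 477.88
Maximum in store_central: 492.41

Overall maximum: max(477.88, 492.41) = 492.41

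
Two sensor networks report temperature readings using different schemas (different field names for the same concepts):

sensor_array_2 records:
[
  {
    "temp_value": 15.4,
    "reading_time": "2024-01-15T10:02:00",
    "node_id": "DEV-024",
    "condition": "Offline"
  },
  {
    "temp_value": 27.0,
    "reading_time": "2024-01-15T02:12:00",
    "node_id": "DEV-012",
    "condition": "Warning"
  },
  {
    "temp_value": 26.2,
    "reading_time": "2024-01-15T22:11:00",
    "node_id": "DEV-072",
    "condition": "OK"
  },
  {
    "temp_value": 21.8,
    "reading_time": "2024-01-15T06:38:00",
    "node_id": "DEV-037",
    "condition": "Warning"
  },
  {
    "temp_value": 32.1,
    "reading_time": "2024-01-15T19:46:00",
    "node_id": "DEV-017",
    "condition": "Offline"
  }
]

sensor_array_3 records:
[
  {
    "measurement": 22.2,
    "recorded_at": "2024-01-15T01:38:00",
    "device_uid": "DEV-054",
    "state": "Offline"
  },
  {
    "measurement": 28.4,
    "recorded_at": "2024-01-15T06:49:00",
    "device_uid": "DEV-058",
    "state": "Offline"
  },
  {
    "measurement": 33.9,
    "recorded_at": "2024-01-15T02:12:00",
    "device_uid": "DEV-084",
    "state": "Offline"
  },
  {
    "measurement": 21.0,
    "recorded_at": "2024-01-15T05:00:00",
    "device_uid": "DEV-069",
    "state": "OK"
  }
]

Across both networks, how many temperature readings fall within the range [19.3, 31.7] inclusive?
6

Schema mapping: "temp_value" (sensor_array_2) = "measurement" (sensor_array_3) = temperature

Readings in [19.3, 31.7] from sensor_array_2: 3
Readings in [19.3, 31.7] from sensor_array_3: 3

Total count: 3 + 3 = 6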